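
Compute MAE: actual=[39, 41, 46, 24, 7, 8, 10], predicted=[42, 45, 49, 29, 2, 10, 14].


Absolute errors: |39-42|=3, |41-45|=4, |46-49|=3, |24-29|=5, |7-2|=5, |8-10|=2, |10-14|=4
Sum = 26
MAE = 26/7 = 26/7

26/7


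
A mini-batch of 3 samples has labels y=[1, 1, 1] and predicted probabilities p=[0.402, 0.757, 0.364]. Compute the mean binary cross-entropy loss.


L[0] = -ln(0.402) = 0.9113
L[1] = -ln(0.757) = 0.2784
L[2] = -ln(0.364) = 1.0106
mean = (0.9113 + 0.2784 + 1.0106)/3 = 0.7334

0.7334


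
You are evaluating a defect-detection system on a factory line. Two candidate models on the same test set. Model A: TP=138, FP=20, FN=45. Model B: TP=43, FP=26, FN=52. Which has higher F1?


Model A: P=138/158=0.8734, R=138/183=0.7541, F1=2PR/(P+R)=2TP/(2TP+FP+FN)=276/341=0.8094
Model B: P=43/69=0.6232, R=43/95=0.4526, F1=2PR/(P+R)=2TP/(2TP+FP+FN)=86/164=0.5244
0.8094 > 0.5244 → Model A

Model A


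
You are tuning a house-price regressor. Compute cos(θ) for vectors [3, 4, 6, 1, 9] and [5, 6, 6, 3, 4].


A·B = 3·5 + 4·6 + 6·6 + 1·3 + 9·4 = 114
‖A‖ = √143 = 11.9583, ‖B‖ = √122 = 11.0454
cos = 114/(√143·√122) = 114/√17446 = 0.8631

0.8631


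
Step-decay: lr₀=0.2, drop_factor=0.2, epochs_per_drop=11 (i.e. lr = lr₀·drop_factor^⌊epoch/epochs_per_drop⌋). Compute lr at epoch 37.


n_drops = ⌊37/11⌋ = 3
lr = 0.2·0.2^3 = 0.2·0.008 = 0.0016

0.0016


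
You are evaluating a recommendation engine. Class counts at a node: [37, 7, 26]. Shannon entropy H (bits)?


Probabilities: [37/70, 7/70, 26/70] ≈ [0.5286, 0.1, 0.3714]
H = -((37/70)·log₂(37/70) + (7/70)·log₂(7/70) + (26/70)·log₂(26/70))
  = 1.3491 bits

1.3491 bits


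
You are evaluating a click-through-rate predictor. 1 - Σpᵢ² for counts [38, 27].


Probabilities: [38/65, 27/65] ≈ [0.5846, 0.4154]
Σpᵢ² = (1444 + 729)/65² = 2173/4225
Gini = 1 - Σpᵢ² = 1 - 2173/4225 = 0.4857

0.4857


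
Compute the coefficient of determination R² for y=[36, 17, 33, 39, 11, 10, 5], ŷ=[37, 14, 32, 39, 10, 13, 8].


ȳ = 21.5714
SS_res = Σ(y-ŷ)² = 30
SS_tot = Σ(y-ȳ)² = 1183.71
R² = 1 - SS_res/SS_tot = 1 - 0.0253 = 0.9747

0.9747


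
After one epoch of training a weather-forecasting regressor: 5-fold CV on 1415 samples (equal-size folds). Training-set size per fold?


Fold size = 1415/5 = 283
Training per fold = 1415 - 283 = 1132

1132


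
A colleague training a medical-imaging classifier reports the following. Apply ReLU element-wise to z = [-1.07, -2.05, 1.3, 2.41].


ReLU(-1.07) = max(0, -1.07) = 0.0
ReLU(-2.05) = max(0, -2.05) = 0.0
ReLU(1.3) = max(0, 1.3) = 1.3
ReLU(2.41) = max(0, 2.41) = 2.41
result = [0.0, 0.0, 1.3, 2.41]

[0.0, 0.0, 1.3, 2.41]


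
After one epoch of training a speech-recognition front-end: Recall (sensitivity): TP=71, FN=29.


Recall = TP/(TP+FN)
= 71/(71+29)
= 71/100 = 71.0%

71.0%


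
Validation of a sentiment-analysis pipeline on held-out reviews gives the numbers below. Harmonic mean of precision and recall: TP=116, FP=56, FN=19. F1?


Precision = 116/172 = 0.6744
Recall = 116/135 = 0.8593
F1 = 2·P·R/(P+R) = 2·TP/(2·TP+FP+FN) = 232/(232+56+19) = 232/307 = 0.7557

0.7557


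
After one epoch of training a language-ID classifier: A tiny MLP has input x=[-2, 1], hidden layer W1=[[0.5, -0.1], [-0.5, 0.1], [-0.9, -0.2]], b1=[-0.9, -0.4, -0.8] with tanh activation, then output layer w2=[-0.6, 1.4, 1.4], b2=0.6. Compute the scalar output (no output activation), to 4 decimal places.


z1[0] = (0.5)·(-2) + (-0.1)·(1) - 0.9 = -2.0
z1[1] = (-0.5)·(-2) + (0.1)·(1) - 0.4 = 0.7
z1[2] = (-0.9)·(-2) + (-0.2)·(1) - 0.8 = 0.8
h = tanh(z1) = [-0.964, 0.6044, 0.664]
output = (-0.6)·(-0.964) + (1.4)·(0.6044) + (1.4)·(0.664) + 0.6 = 2.9542

2.9542


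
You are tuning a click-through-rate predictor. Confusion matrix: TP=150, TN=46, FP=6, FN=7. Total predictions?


Total = TP + TN + FP + FN
= 150 + 46 + 6 + 7
= 209
(Predicted positive: 156, predicted negative: 53)

209


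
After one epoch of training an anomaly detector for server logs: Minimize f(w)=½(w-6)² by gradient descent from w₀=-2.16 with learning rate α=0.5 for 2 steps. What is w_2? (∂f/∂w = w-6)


step 1: grad = -2.16-6 = -8.16; w = -2.16 - 0.5·(-8.16) = 1.92
step 2: grad = 1.92-6 = -4.08; w = 1.92 - 0.5·(-4.08) = 3.96

3.96


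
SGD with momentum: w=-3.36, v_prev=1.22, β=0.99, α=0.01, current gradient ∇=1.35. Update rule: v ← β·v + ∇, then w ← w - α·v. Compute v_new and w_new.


v_new = 0.99·1.22 + 1.35 = 1.2078 + 1.35 = 2.5578
w_new = -3.36 - 0.01·2.5578 = -3.36 - 0.025578 = -3.385578

v_new=2.5578, w_new=-3.385578


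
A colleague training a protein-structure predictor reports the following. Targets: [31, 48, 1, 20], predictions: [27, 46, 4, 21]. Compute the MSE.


Squared errors: (31-27)²=16, (48-46)²=4, (1-4)²=9, (20-21)²=1
Sum = 30
MSE = 30/4 = 15/2

15/2


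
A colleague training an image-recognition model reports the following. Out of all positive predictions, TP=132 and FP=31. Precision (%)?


Precision = TP/(TP+FP)
= 132/(132+31)
= 132/163 = 80.98%

80.98%


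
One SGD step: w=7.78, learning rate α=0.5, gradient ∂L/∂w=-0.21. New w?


w_new = w - α·∇
= 7.78 - 0.5·-0.21
= 7.78 + 0.105
= 7.885

7.885


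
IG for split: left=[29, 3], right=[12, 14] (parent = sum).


Parent = [41, 17], H_parent = 0.8727
H_left = 0.4489 (n=32), H_right = 0.9957 (n=26)
H_children = (32/58)·0.4489 + (26/58)·0.9957 = 0.694
IG = 0.8727 - 0.694 = 0.1787

0.1787


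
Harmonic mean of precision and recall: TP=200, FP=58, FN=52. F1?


Precision = 200/258 = 0.7752
Recall = 200/252 = 0.7937
F1 = 2·P·R/(P+R) = 2·TP/(2·TP+FP+FN) = 400/(400+58+52) = 400/510 = 0.7843

0.7843


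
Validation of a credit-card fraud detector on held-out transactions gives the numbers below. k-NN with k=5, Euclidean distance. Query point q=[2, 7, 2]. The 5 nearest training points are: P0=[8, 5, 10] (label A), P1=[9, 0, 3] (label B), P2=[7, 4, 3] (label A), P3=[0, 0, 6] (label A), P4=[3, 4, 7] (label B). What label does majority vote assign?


d(q,P0) = 10.198  (label A)
d(q,P1) = 9.9499  (label B)
d(q,P2) = 5.9161  (label A)
d(q,P3) = 8.3066  (label A)
d(q,P4) = 5.9161  (label B)
Votes: A=3, B=2
Majority → A

A


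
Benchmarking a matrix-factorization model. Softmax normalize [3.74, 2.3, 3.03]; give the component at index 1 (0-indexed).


Exponentials: e^3.74=42.098, e^2.3=9.9742, e^3.03=20.6972
Sum = 72.7694
Softmax = [0.5785, 0.1371, 0.2844]
p[1] = 9.9742/72.7694 = 0.1371

0.1371


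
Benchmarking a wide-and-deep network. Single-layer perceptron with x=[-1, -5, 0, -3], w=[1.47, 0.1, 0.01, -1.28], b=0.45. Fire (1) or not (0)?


z = (-1)·(1.47) + (-5)·(0.1) + (0)·(0.01) + (-3)·(-1.28) + 0.45
  = 2.32
step(z) = 1 (z≥0)

1


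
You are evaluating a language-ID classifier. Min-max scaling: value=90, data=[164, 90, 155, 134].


min=90, max=164
(90-90)/(164-90) = 0/74 = 0.0

0.0


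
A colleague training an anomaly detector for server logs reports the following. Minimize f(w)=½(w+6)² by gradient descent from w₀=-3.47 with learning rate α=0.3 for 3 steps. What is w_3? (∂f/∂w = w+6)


step 1: grad = -3.47+6 = 2.53; w = -3.47 - 0.3·(2.53) = -4.229
step 2: grad = -4.229+6 = 1.771; w = -4.229 - 0.3·(1.771) = -4.7603
step 3: grad = -4.7603+6 = 1.2397; w = -4.7603 - 0.3·(1.2397) = -5.13221

-5.13221


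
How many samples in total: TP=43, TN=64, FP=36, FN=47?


Total = TP + TN + FP + FN
= 43 + 64 + 36 + 47
= 190
(Predicted positive: 79, predicted negative: 111)

190


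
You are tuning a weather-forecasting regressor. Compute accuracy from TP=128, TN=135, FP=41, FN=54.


Accuracy = (TP+TN)/(TP+TN+FP+FN)
= (128+135)/(358)
= 263/358 = 73.46%

73.46%


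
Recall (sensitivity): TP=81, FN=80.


Recall = TP/(TP+FN)
= 81/(81+80)
= 81/161 = 50.31%

50.31%


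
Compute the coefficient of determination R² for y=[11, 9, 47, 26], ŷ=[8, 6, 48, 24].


ȳ = 23.25
SS_res = Σ(y-ŷ)² = 23
SS_tot = Σ(y-ȳ)² = 924.75
R² = 1 - SS_res/SS_tot = 1 - 0.0249 = 0.9751

0.9751


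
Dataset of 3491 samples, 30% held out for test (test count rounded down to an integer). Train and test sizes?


Test = ⌊3491·30/100⌋ = 1047
Train = 3491 - 1047 = 2444

Train: 2444, Test: 1047


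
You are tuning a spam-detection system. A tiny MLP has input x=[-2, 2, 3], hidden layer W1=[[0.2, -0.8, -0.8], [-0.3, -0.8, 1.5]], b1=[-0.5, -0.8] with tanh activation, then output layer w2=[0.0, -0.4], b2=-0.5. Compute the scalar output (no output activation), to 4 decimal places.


z1[0] = (0.2)·(-2) + (-0.8)·(2) + (-0.8)·(3) - 0.5 = -4.9
z1[1] = (-0.3)·(-2) + (-0.8)·(2) + (1.5)·(3) - 0.8 = 2.7
h = tanh(z1) = [-0.9999, 0.991]
output = (0.0)·(-0.9999) + (-0.4)·(0.991) - 0.5 = -0.8964

-0.8964


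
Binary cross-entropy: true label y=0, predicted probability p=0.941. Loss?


BCE = -[y·ln(p) + (1-y)·ln(1-p)]
= -0 - 1·ln(1-0.941)
= -ln(0.059) = 2.8302

2.8302


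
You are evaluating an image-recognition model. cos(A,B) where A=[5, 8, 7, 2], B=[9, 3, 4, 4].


A·B = 5·9 + 8·3 + 7·4 + 2·4 = 105
‖A‖ = √142 = 11.9164, ‖B‖ = √122 = 11.0454
cos = 105/(√142·√122) = 105/√17324 = 0.7977

0.7977


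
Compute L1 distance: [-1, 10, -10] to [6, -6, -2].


d = |-1-6| + |10+ 6| + |-10+ 2|
  = 7 + 16 + 8
  = 31

31


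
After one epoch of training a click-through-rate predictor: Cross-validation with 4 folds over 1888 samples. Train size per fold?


Fold size = 1888/4 = 472
Training per fold = 1888 - 472 = 1416

1416


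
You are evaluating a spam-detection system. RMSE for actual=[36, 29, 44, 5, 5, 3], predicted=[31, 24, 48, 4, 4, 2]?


MSE = 69/6 = 11.5
RMSE = √(69/6) = 3.3912

3.3912


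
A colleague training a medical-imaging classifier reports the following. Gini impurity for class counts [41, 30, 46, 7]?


Probabilities: [41/124, 30/124, 46/124, 7/124] ≈ [0.3306, 0.2419, 0.371, 0.0565]
Σpᵢ² = (1681 + 900 + 2116 + 49)/124² = 4746/15376
Gini = 1 - Σpᵢ² = 1 - 4746/15376 = 0.6913

0.6913


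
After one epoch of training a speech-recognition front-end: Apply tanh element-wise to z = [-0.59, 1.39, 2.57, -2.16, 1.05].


tanh(-0.59) = -0.5299
tanh(1.39) = 0.8832
tanh(2.57) = 0.9884
tanh(-2.16) = -0.9737
tanh(1.05) = 0.7818
result = [-0.5299, 0.8832, 0.9884, -0.9737, 0.7818]

[-0.5299, 0.8832, 0.9884, -0.9737, 0.7818]


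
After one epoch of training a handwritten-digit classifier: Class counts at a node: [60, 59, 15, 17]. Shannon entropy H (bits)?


Probabilities: [60/151, 59/151, 15/151, 17/151] ≈ [0.3974, 0.3907, 0.0993, 0.1126]
H = -((60/151)·log₂(60/151) + (59/151)·log₂(59/151) + (15/151)·log₂(15/151) + (17/151)·log₂(17/151))
  = 1.7445 bits

1.7445 bits


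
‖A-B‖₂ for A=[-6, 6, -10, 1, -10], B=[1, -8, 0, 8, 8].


d = √((-6-1)² + (6+ 8)² + (-10-0)² + (1-8)² + (-10-8)²)
  = √(49 + 196 + 100 + 49 + 324)
  = √718 = 26.7955

26.7955


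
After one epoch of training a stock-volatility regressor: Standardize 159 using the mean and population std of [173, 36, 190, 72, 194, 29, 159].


μ = 121.8571, σ = 67.9526
z = (159 - 121.8571)/67.9526 = 0.5466

0.5466


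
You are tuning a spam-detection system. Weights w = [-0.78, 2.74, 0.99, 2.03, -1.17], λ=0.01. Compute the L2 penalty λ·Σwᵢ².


‖w‖₂² = (-0.78)² + (2.74)² + (0.99)² + (2.03)² + (-1.17)²
     = 0.6084 + 7.5076 + 0.9801 + 4.1209 + 1.3689
     = 14.5859
λ·‖w‖₂² = 0.01·14.5859 = 0.145859

0.145859


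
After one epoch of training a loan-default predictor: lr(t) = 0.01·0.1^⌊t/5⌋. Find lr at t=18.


n_drops = ⌊18/5⌋ = 3
lr = 0.01·0.1^3 = 0.01·0.001 = 0.00001

0.00001


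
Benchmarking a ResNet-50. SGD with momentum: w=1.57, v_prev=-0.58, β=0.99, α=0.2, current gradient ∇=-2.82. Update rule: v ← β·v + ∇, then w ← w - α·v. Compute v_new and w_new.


v_new = 0.99·-0.58 - 2.82 = -0.5742 - 2.82 = -3.3942
w_new = 1.57 - 0.2·-3.3942 = 1.57 + 0.67884 = 2.24884

v_new=-3.3942, w_new=2.24884


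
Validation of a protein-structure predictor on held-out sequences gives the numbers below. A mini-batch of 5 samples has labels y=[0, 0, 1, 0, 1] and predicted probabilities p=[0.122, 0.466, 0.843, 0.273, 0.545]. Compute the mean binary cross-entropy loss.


L[0] = -ln(1-0.122) = -ln(0.878) = 0.1301
L[1] = -ln(1-0.466) = -ln(0.534) = 0.6274
L[2] = -ln(0.843) = 0.1708
L[3] = -ln(1-0.273) = -ln(0.727) = 0.3188
L[4] = -ln(0.545) = 0.607
mean = (0.1301 + 0.6274 + 0.1708 + 0.3188 + 0.607)/5 = 0.3708

0.3708


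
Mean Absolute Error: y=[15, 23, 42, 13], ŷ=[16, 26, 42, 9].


Absolute errors: |15-16|=1, |23-26|=3, |42-42|=0, |13-9|=4
Sum = 8
MAE = 8/4 = 2

2


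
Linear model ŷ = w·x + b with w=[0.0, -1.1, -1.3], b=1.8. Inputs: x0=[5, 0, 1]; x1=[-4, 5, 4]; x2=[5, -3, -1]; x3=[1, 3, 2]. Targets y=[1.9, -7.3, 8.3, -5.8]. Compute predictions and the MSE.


ŷ0 = (0.0)·(5) + (-1.1)·(0) + (-1.3)·(1) + 1.8 = 0.5
ŷ1 = (0.0)·(-4) + (-1.1)·(5) + (-1.3)·(4) + 1.8 = -8.9
ŷ2 = (0.0)·(5) + (-1.1)·(-3) + (-1.3)·(-1) + 1.8 = 6.4
ŷ3 = (0.0)·(1) + (-1.1)·(3) + (-1.3)·(2) + 1.8 = -4.1
errors² = [1.96, 2.56, 3.61, 2.89]
MSE = 11.0200/4 = 2.755

2.755


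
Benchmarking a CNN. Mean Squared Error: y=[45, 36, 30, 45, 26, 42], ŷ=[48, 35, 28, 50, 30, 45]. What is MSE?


Squared errors: (45-48)²=9, (36-35)²=1, (30-28)²=4, (45-50)²=25, (26-30)²=16, (42-45)²=9
Sum = 64
MSE = 64/6 = 32/3

32/3


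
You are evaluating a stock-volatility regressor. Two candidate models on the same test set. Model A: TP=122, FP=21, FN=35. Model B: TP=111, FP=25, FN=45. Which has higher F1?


Model A: P=122/143=0.8531, R=122/157=0.7771, F1=2PR/(P+R)=2TP/(2TP+FP+FN)=244/300=0.8133
Model B: P=111/136=0.8162, R=111/156=0.7115, F1=2PR/(P+R)=2TP/(2TP+FP+FN)=222/292=0.7603
0.8133 > 0.7603 → Model A

Model A


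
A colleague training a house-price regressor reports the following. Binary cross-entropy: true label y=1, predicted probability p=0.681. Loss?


BCE = -[y·ln(p) + (1-y)·ln(1-p)]
= -1·ln(0.681) - 0
= -ln(0.681) = 0.3842

0.3842


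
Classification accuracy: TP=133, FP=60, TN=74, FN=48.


Accuracy = (TP+TN)/(TP+TN+FP+FN)
= (133+74)/(315)
= 207/315 = 65.71%

65.71%


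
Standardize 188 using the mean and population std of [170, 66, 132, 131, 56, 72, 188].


μ = 116.4286, σ = 48.7204
z = (188 - 116.4286)/48.7204 = 1.469

1.469


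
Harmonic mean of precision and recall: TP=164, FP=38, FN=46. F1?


Precision = 164/202 = 0.8119
Recall = 164/210 = 0.781
F1 = 2·P·R/(P+R) = 2·TP/(2·TP+FP+FN) = 328/(328+38+46) = 328/412 = 0.7961

0.7961


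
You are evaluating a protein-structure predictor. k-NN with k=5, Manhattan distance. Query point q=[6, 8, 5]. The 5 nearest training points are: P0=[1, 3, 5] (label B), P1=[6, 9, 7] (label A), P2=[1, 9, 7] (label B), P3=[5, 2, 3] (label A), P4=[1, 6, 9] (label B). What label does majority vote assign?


d(q,P0) = 10  (label B)
d(q,P1) = 3  (label A)
d(q,P2) = 8  (label B)
d(q,P3) = 9  (label A)
d(q,P4) = 11  (label B)
Votes: A=2, B=3
Majority → B

B


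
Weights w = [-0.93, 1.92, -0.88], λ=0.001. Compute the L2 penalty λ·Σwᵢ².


‖w‖₂² = (-0.93)² + (1.92)² + (-0.88)²
     = 0.8649 + 3.6864 + 0.7744
     = 5.3257
λ·‖w‖₂² = 0.001·5.3257 = 0.005326

0.005326


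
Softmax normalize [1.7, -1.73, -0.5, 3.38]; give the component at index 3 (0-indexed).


Exponentials: e^1.7=5.4739, e^-1.73=0.1773, e^-0.5=0.6065, e^3.38=29.3708
Sum = 35.6285
Softmax = [0.1536, 0.005, 0.017, 0.8244]
p[3] = 29.3708/35.6285 = 0.8244

0.8244


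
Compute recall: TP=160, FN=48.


Recall = TP/(TP+FN)
= 160/(160+48)
= 160/208 = 76.92%

76.92%


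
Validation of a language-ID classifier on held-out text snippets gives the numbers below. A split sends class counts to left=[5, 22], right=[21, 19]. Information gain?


Parent = [26, 41], H_parent = 0.9635
H_left = 0.6913 (n=27), H_right = 0.9982 (n=40)
H_children = (27/67)·0.6913 + (40/67)·0.9982 = 0.8745
IG = 0.9635 - 0.8745 = 0.089

0.089


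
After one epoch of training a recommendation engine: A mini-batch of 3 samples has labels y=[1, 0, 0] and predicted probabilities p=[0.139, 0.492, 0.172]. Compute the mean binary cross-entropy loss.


L[0] = -ln(0.139) = 1.9733
L[1] = -ln(1-0.492) = -ln(0.508) = 0.6773
L[2] = -ln(1-0.172) = -ln(0.828) = 0.1887
mean = (1.9733 + 0.6773 + 0.1887)/3 = 0.9464

0.9464


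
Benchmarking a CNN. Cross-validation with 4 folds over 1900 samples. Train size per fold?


Fold size = 1900/4 = 475
Training per fold = 1900 - 475 = 1425

1425


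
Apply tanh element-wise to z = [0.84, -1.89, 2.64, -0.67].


tanh(0.84) = 0.6858
tanh(-1.89) = -0.9554
tanh(2.64) = 0.9899
tanh(-0.67) = -0.585
result = [0.6858, -0.9554, 0.9899, -0.585]

[0.6858, -0.9554, 0.9899, -0.585]


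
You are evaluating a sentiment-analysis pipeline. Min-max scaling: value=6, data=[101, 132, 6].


min=6, max=132
(6-6)/(132-6) = 0/126 = 0.0

0.0


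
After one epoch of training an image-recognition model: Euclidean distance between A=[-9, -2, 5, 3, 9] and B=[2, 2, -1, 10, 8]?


d = √((-9-2)² + (-2-2)² + (5+ 1)² + (3-10)² + (9-8)²)
  = √(121 + 16 + 36 + 49 + 1)
  = √223 = 14.9332

14.9332


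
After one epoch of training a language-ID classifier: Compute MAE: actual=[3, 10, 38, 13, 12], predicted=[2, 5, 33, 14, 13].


Absolute errors: |3-2|=1, |10-5|=5, |38-33|=5, |13-14|=1, |12-13|=1
Sum = 13
MAE = 13/5 = 13/5

13/5


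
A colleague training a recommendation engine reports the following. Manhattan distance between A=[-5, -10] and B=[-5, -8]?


d = |-5+ 5| + |-10+ 8|
  = 0 + 2
  = 2

2


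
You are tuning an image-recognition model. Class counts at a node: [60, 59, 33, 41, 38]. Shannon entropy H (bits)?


Probabilities: [60/231, 59/231, 33/231, 41/231, 38/231] ≈ [0.2597, 0.2554, 0.1429, 0.1775, 0.1645]
H = -((60/231)·log₂(60/231) + (59/231)·log₂(59/231) + (33/231)·log₂(33/231) + (41/231)·log₂(41/231) + (38/231)·log₂(38/231))
  = 2.2802 bits

2.2802 bits


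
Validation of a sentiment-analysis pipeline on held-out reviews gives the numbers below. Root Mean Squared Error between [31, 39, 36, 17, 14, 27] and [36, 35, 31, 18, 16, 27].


MSE = 71/6 = 11.8333
RMSE = √(71/6) = 3.44

3.44


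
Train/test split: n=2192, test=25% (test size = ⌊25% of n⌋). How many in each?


Test = ⌊2192·25/100⌋ = 548
Train = 2192 - 548 = 1644

Train: 1644, Test: 548


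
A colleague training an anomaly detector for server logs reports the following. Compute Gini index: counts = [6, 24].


Probabilities: [6/30, 24/30] ≈ [0.2, 0.8]
Σpᵢ² = (36 + 576)/30² = 612/900
Gini = 1 - Σpᵢ² = 1 - 612/900 = 0.32

0.32


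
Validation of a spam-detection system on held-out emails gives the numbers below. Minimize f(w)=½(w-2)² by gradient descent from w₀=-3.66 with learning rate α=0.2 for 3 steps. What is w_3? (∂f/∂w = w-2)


step 1: grad = -3.66-2 = -5.66; w = -3.66 - 0.2·(-5.66) = -2.528
step 2: grad = -2.528-2 = -4.528; w = -2.528 - 0.2·(-4.528) = -1.6224
step 3: grad = -1.6224-2 = -3.6224; w = -1.6224 - 0.2·(-3.6224) = -0.89792

-0.89792


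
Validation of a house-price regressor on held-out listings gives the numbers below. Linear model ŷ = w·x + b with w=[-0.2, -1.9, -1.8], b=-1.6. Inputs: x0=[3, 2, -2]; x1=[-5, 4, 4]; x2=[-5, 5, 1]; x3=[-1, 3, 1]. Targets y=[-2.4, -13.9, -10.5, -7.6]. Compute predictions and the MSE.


ŷ0 = (-0.2)·(3) + (-1.9)·(2) + (-1.8)·(-2) - 1.6 = -2.4
ŷ1 = (-0.2)·(-5) + (-1.9)·(4) + (-1.8)·(4) - 1.6 = -15.4
ŷ2 = (-0.2)·(-5) + (-1.9)·(5) + (-1.8)·(1) - 1.6 = -11.9
ŷ3 = (-0.2)·(-1) + (-1.9)·(3) + (-1.8)·(1) - 1.6 = -8.9
errors² = [0.0, 2.25, 1.96, 1.69]
MSE = 5.9000/4 = 1.475

1.475


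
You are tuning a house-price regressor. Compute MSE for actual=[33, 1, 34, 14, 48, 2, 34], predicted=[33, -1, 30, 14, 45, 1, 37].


Squared errors: (33-33)²=0, (1+ 1)²=4, (34-30)²=16, (14-14)²=0, (48-45)²=9, (2-1)²=1, (34-37)²=9
Sum = 39
MSE = 39/7 = 39/7

39/7


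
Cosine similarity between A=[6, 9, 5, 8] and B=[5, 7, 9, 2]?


A·B = 6·5 + 9·7 + 5·9 + 8·2 = 154
‖A‖ = √206 = 14.3527, ‖B‖ = √159 = 12.6095
cos = 154/(√206·√159) = 154/√32754 = 0.8509

0.8509


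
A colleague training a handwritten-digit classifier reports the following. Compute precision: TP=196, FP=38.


Precision = TP/(TP+FP)
= 196/(196+38)
= 196/234 = 83.76%

83.76%


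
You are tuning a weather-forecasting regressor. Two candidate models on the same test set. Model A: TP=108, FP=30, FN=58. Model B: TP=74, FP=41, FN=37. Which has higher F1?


Model A: P=108/138=0.7826, R=108/166=0.6506, F1=2PR/(P+R)=2TP/(2TP+FP+FN)=216/304=0.7105
Model B: P=74/115=0.6435, R=74/111=0.6667, F1=2PR/(P+R)=2TP/(2TP+FP+FN)=148/226=0.6549
0.7105 > 0.6549 → Model A

Model A


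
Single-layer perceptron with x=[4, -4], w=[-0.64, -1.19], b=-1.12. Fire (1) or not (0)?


z = (4)·(-0.64) + (-4)·(-1.19) - 1.12
  = 1.08
step(z) = 1 (z≥0)

1


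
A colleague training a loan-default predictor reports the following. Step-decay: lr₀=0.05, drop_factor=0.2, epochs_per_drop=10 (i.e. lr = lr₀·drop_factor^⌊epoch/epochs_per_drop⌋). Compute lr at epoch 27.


n_drops = ⌊27/10⌋ = 2
lr = 0.05·0.2^2 = 0.05·0.04 = 0.002

0.002


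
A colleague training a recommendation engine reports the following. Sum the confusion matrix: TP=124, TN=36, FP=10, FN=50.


Total = TP + TN + FP + FN
= 124 + 36 + 10 + 50
= 220
(Predicted positive: 134, predicted negative: 86)

220


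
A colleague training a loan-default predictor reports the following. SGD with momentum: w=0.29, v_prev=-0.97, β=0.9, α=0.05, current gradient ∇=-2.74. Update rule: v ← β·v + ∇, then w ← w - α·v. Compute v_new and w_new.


v_new = 0.9·-0.97 - 2.74 = -0.873 - 2.74 = -3.613
w_new = 0.29 - 0.05·-3.613 = 0.29 + 0.18065 = 0.47065

v_new=-3.613, w_new=0.47065


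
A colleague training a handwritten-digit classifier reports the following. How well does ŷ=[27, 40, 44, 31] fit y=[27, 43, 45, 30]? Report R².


ȳ = 36.25
SS_res = Σ(y-ŷ)² = 11
SS_tot = Σ(y-ȳ)² = 246.75
R² = 1 - SS_res/SS_tot = 1 - 0.0446 = 0.9554

0.9554


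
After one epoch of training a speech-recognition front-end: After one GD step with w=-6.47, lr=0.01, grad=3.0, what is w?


w_new = w - α·∇
= -6.47 - 0.01·3.0
= -6.47 - 0.03
= -6.5

-6.5


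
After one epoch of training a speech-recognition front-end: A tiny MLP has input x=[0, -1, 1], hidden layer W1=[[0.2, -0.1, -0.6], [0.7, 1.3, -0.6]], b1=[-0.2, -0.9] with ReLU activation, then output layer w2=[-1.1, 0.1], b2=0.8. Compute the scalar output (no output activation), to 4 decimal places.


z1[0] = (0.2)·(0) + (-0.1)·(-1) + (-0.6)·(1) - 0.2 = -0.7
z1[1] = (0.7)·(0) + (1.3)·(-1) + (-0.6)·(1) - 0.9 = -2.8
h = ReLU(z1) = [0.0, 0.0]
output = (-1.1)·(0.0) + (0.1)·(0.0) + 0.8 = 0.8

0.8


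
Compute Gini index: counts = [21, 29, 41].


Probabilities: [21/91, 29/91, 41/91] ≈ [0.2308, 0.3187, 0.4505]
Σpᵢ² = (441 + 841 + 1681)/91² = 2963/8281
Gini = 1 - Σpᵢ² = 1 - 2963/8281 = 0.6422

0.6422


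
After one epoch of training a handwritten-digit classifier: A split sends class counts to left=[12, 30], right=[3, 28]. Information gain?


Parent = [15, 58], H_parent = 0.7328
H_left = 0.8631 (n=42), H_right = 0.4587 (n=31)
H_children = (42/73)·0.8631 + (31/73)·0.4587 = 0.6914
IG = 0.7328 - 0.6914 = 0.0414

0.0414


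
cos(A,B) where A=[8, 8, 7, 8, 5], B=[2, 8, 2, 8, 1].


A·B = 8·2 + 8·8 + 7·2 + 8·8 + 5·1 = 163
‖A‖ = √266 = 16.3095, ‖B‖ = √137 = 11.7047
cos = 163/(√266·√137) = 163/√36442 = 0.8539

0.8539


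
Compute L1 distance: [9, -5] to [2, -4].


d = |9-2| + |-5+ 4|
  = 7 + 1
  = 8

8


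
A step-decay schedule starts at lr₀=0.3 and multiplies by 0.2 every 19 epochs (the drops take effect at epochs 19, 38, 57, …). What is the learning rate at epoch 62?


n_drops = ⌊62/19⌋ = 3
lr = 0.3·0.2^3 = 0.3·0.008 = 0.0024

0.0024


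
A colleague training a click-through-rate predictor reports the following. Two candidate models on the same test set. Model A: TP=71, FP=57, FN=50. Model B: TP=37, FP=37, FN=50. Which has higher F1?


Model A: P=71/128=0.5547, R=71/121=0.5868, F1=2PR/(P+R)=2TP/(2TP+FP+FN)=142/249=0.5703
Model B: P=37/74=0.5, R=37/87=0.4253, F1=2PR/(P+R)=2TP/(2TP+FP+FN)=74/161=0.4596
0.5703 > 0.4596 → Model A

Model A


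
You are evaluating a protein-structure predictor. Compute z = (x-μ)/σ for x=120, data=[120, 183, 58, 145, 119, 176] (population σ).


μ = 133.5, σ = 41.7961
z = (120 - 133.5)/41.7961 = -0.323

-0.323


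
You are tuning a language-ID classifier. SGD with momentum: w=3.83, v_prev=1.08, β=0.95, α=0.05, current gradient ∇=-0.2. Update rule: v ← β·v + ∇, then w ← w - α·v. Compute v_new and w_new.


v_new = 0.95·1.08 - 0.2 = 1.026 - 0.2 = 0.826
w_new = 3.83 - 0.05·0.826 = 3.83 - 0.0413 = 3.7887

v_new=0.826, w_new=3.7887


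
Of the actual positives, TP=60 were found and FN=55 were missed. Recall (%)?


Recall = TP/(TP+FN)
= 60/(60+55)
= 60/115 = 52.17%

52.17%


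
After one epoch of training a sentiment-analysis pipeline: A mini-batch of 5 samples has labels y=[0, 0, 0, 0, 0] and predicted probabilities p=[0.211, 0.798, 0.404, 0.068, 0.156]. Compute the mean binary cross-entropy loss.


L[0] = -ln(1-0.211) = -ln(0.789) = 0.237
L[1] = -ln(1-0.798) = -ln(0.202) = 1.5995
L[2] = -ln(1-0.404) = -ln(0.596) = 0.5175
L[3] = -ln(1-0.068) = -ln(0.932) = 0.0704
L[4] = -ln(1-0.156) = -ln(0.844) = 0.1696
mean = (0.237 + 1.5995 + 0.5175 + 0.0704 + 0.1696)/5 = 0.5188

0.5188


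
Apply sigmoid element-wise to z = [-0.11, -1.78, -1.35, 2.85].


σ(-0.11) = 1/(1+e^0.11) = 0.4725
σ(-1.78) = 1/(1+e^1.78) = 0.1443
σ(-1.35) = 1/(1+e^1.35) = 0.2059
σ(2.85) = 1/(1+e^-2.85) = 0.9453
result = [0.4725, 0.1443, 0.2059, 0.9453]

[0.4725, 0.1443, 0.2059, 0.9453]


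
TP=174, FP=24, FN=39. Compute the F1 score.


Precision = 174/198 = 0.8788
Recall = 174/213 = 0.8169
F1 = 2·P·R/(P+R) = 2·TP/(2·TP+FP+FN) = 348/(348+24+39) = 348/411 = 0.8467

0.8467


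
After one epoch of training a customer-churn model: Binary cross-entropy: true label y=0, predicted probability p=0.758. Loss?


BCE = -[y·ln(p) + (1-y)·ln(1-p)]
= -0 - 1·ln(1-0.758)
= -ln(0.242) = 1.4188

1.4188


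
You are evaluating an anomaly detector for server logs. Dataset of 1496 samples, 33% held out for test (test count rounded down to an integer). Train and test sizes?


Test = ⌊1496·33/100⌋ = 493
Train = 1496 - 493 = 1003

Train: 1003, Test: 493


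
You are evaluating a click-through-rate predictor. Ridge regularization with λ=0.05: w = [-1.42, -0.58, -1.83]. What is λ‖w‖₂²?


‖w‖₂² = (-1.42)² + (-0.58)² + (-1.83)²
     = 2.0164 + 0.3364 + 3.3489
     = 5.7017
λ·‖w‖₂² = 0.05·5.7017 = 0.285085

0.285085


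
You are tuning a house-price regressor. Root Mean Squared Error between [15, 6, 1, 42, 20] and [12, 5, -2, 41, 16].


MSE = 36/5 = 7.2
RMSE = √(36/5) = 2.6833

2.6833


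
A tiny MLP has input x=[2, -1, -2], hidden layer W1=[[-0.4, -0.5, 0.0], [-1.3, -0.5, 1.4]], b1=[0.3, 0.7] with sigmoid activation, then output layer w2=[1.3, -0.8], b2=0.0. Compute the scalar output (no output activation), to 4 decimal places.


z1[0] = (-0.4)·(2) + (-0.5)·(-1) + (0.0)·(-2) + 0.3 = 0.0
z1[1] = (-1.3)·(2) + (-0.5)·(-1) + (1.4)·(-2) + 0.7 = -4.2
h = sigmoid(z1) = [0.5, 0.0148]
output = (1.3)·(0.5) + (-0.8)·(0.0148) + 0.0 = 0.6382

0.6382


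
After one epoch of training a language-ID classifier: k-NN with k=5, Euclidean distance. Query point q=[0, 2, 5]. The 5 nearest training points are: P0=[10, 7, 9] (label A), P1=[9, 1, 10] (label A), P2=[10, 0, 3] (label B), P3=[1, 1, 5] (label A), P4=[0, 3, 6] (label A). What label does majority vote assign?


d(q,P0) = 11.8743  (label A)
d(q,P1) = 10.3441  (label A)
d(q,P2) = 10.3923  (label B)
d(q,P3) = 1.4142  (label A)
d(q,P4) = 1.4142  (label A)
Votes: A=4, B=1
Majority → A

A


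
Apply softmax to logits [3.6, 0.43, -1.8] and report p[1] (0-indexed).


Exponentials: e^3.6=36.5982, e^0.43=1.5373, e^-1.8=0.1653
Sum = 38.3008
Softmax = [0.9555, 0.0401, 0.0043]
p[1] = 1.5373/38.3008 = 0.0401

0.0401


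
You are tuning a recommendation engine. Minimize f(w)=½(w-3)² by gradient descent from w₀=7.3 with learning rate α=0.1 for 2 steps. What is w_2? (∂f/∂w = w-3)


step 1: grad = 7.3-3 = 4.3; w = 7.3 - 0.1·(4.3) = 6.87
step 2: grad = 6.87-3 = 3.87; w = 6.87 - 0.1·(3.87) = 6.483

6.483


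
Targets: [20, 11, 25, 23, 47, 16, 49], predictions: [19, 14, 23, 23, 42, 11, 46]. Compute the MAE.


Absolute errors: |20-19|=1, |11-14|=3, |25-23|=2, |23-23|=0, |47-42|=5, |16-11|=5, |49-46|=3
Sum = 19
MAE = 19/7 = 19/7

19/7


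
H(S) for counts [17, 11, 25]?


Probabilities: [17/53, 11/53, 25/53] ≈ [0.3208, 0.2075, 0.4717]
H = -((17/53)·log₂(17/53) + (11/53)·log₂(11/53) + (25/53)·log₂(25/53))
  = 1.5084 bits

1.5084 bits


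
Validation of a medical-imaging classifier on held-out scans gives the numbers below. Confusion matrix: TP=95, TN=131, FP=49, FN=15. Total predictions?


Total = TP + TN + FP + FN
= 95 + 131 + 49 + 15
= 290
(Predicted positive: 144, predicted negative: 146)

290


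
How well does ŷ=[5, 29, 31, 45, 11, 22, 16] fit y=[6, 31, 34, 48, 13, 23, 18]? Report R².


ȳ = 24.7143
SS_res = Σ(y-ŷ)² = 32
SS_tot = Σ(y-ȳ)² = 1203.43
R² = 1 - SS_res/SS_tot = 1 - 0.0266 = 0.9734

0.9734


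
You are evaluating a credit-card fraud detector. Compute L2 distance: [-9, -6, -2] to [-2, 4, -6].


d = √((-9+ 2)² + (-6-4)² + (-2+ 6)²)
  = √(49 + 100 + 16)
  = √165 = 12.8452

12.8452


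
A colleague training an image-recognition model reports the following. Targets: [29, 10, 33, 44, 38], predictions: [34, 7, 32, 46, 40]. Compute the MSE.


Squared errors: (29-34)²=25, (10-7)²=9, (33-32)²=1, (44-46)²=4, (38-40)²=4
Sum = 43
MSE = 43/5 = 43/5

43/5


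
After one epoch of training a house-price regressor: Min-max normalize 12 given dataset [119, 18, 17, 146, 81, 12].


min=12, max=146
(12-12)/(146-12) = 0/134 = 0.0

0.0


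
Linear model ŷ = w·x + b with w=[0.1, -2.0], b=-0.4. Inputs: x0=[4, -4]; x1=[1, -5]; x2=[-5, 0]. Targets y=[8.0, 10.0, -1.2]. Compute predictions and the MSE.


ŷ0 = (0.1)·(4) + (-2.0)·(-4) - 0.4 = 8.0
ŷ1 = (0.1)·(1) + (-2.0)·(-5) - 0.4 = 9.7
ŷ2 = (0.1)·(-5) + (-2.0)·(0) - 0.4 = -0.9
errors² = [0.0, 0.09, 0.09]
MSE = 0.1800/3 = 0.06

0.06


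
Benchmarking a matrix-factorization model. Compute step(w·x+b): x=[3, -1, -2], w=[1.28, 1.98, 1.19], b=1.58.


z = (3)·(1.28) + (-1)·(1.98) + (-2)·(1.19) + 1.58
  = 1.06
step(z) = 1 (z≥0)

1


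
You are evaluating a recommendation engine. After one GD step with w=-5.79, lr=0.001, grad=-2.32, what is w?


w_new = w - α·∇
= -5.79 - 0.001·-2.32
= -5.79 + 0.00232
= -5.78768

-5.78768


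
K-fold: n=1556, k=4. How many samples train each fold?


Fold size = 1556/4 = 389
Training per fold = 1556 - 389 = 1167

1167


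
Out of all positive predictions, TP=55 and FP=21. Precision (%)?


Precision = TP/(TP+FP)
= 55/(55+21)
= 55/76 = 72.37%

72.37%


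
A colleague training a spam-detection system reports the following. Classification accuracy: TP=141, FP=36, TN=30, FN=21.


Accuracy = (TP+TN)/(TP+TN+FP+FN)
= (141+30)/(228)
= 171/228 = 75.0%

75.0%


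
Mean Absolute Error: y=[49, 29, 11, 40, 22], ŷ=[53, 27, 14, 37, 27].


Absolute errors: |49-53|=4, |29-27|=2, |11-14|=3, |40-37|=3, |22-27|=5
Sum = 17
MAE = 17/5 = 17/5

17/5


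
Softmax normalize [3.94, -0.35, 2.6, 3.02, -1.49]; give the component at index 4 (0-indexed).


Exponentials: e^3.94=51.4186, e^-0.35=0.7047, e^2.6=13.4637, e^3.02=20.4913, e^-1.49=0.2254
Sum = 86.3037
Softmax = [0.5958, 0.0082, 0.156, 0.2374, 0.0026]
p[4] = 0.2254/86.3037 = 0.0026

0.0026


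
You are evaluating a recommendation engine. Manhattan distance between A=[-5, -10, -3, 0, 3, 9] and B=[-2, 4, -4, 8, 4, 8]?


d = |-5+ 2| + |-10-4| + |-3+ 4| + |0-8| + |3-4| + |9-8|
  = 3 + 14 + 1 + 8 + 1 + 1
  = 28

28


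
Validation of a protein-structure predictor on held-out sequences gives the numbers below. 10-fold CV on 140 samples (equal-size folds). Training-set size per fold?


Fold size = 140/10 = 14
Training per fold = 140 - 14 = 126

126


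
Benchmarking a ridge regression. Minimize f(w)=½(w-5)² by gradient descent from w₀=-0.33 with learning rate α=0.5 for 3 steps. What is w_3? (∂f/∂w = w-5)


step 1: grad = -0.33-5 = -5.33; w = -0.33 - 0.5·(-5.33) = 2.335
step 2: grad = 2.335-5 = -2.665; w = 2.335 - 0.5·(-2.665) = 3.6675
step 3: grad = 3.6675-5 = -1.3325; w = 3.6675 - 0.5·(-1.3325) = 4.33375

4.33375


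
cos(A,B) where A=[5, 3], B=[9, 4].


A·B = 5·9 + 3·4 = 57
‖A‖ = √34 = 5.831, ‖B‖ = √97 = 9.8489
cos = 57/(√34·√97) = 57/√3298 = 0.9925

0.9925


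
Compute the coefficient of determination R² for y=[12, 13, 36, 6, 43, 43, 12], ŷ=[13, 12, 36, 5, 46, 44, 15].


ȳ = 23.5714
SS_res = Σ(y-ŷ)² = 22
SS_tot = Σ(y-ȳ)² = 1597.71
R² = 1 - SS_res/SS_tot = 1 - 0.0138 = 0.9862

0.9862


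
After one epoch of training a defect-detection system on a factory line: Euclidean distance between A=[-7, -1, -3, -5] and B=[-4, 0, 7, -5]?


d = √((-7+ 4)² + (-1-0)² + (-3-7)² + (-5+ 5)²)
  = √(9 + 1 + 100 + 0)
  = √110 = 10.4881

10.4881


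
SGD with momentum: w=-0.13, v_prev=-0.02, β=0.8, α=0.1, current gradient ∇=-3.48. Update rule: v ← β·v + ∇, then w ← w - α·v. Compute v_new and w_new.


v_new = 0.8·-0.02 - 3.48 = -0.016 - 3.48 = -3.496
w_new = -0.13 - 0.1·-3.496 = -0.13 + 0.3496 = 0.2196

v_new=-3.496, w_new=0.2196


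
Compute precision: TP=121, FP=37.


Precision = TP/(TP+FP)
= 121/(121+37)
= 121/158 = 76.58%

76.58%


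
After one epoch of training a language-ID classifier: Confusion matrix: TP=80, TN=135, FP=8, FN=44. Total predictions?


Total = TP + TN + FP + FN
= 80 + 135 + 8 + 44
= 267
(Predicted positive: 88, predicted negative: 179)

267


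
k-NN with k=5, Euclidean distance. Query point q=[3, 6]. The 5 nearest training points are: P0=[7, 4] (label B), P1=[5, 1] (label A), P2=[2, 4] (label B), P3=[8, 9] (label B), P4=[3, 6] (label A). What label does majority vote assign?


d(q,P0) = 4.4721  (label B)
d(q,P1) = 5.3852  (label A)
d(q,P2) = 2.2361  (label B)
d(q,P3) = 5.831  (label B)
d(q,P4) = 0.0  (label A)
Votes: A=2, B=3
Majority → B

B


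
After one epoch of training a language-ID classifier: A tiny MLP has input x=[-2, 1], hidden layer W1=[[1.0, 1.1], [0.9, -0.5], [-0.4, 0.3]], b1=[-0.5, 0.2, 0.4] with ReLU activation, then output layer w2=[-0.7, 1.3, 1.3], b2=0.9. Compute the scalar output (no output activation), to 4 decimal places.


z1[0] = (1.0)·(-2) + (1.1)·(1) - 0.5 = -1.4
z1[1] = (0.9)·(-2) + (-0.5)·(1) + 0.2 = -2.1
z1[2] = (-0.4)·(-2) + (0.3)·(1) + 0.4 = 1.5
h = ReLU(z1) = [0.0, 0.0, 1.5]
output = (-0.7)·(0.0) + (1.3)·(0.0) + (1.3)·(1.5) + 0.9 = 2.85

2.85


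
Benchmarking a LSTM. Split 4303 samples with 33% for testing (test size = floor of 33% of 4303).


Test = ⌊4303·33/100⌋ = 1419
Train = 4303 - 1419 = 2884

Train: 2884, Test: 1419


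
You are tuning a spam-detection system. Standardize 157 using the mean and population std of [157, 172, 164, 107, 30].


μ = 126, σ = 53.0999
z = (157 - 126)/53.0999 = 0.5838

0.5838


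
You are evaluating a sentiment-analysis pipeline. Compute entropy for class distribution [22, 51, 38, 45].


Probabilities: [22/156, 51/156, 38/156, 45/156] ≈ [0.141, 0.3269, 0.2436, 0.2885]
H = -((22/156)·log₂(22/156) + (51/156)·log₂(51/156) + (38/156)·log₂(38/156) + (45/156)·log₂(45/156))
  = 1.9395 bits

1.9395 bits


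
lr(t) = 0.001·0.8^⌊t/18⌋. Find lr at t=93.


n_drops = ⌊93/18⌋ = 5
lr = 0.001·0.8^5 = 0.001·0.32768 = 0.00032768

0.00032768


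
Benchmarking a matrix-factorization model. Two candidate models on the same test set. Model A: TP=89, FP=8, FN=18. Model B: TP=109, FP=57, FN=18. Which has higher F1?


Model A: P=89/97=0.9175, R=89/107=0.8318, F1=2PR/(P+R)=2TP/(2TP+FP+FN)=178/204=0.8725
Model B: P=109/166=0.6566, R=109/127=0.8583, F1=2PR/(P+R)=2TP/(2TP+FP+FN)=218/293=0.744
0.8725 > 0.744 → Model A

Model A


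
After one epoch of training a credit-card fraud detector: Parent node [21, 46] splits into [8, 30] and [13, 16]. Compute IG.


Parent = [21, 46], H_parent = 0.8971
H_left = 0.7425 (n=38), H_right = 0.9923 (n=29)
H_children = (38/67)·0.7425 + (29/67)·0.9923 = 0.8506
IG = 0.8971 - 0.8506 = 0.0465

0.0465


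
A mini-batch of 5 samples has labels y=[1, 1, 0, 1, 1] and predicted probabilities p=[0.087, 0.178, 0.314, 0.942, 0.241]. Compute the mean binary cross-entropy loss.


L[0] = -ln(0.087) = 2.4418
L[1] = -ln(0.178) = 1.726
L[2] = -ln(1-0.314) = -ln(0.686) = 0.3769
L[3] = -ln(0.942) = 0.0598
L[4] = -ln(0.241) = 1.423
mean = (2.4418 + 1.726 + 0.3769 + 0.0598 + 1.423)/5 = 1.2055

1.2055


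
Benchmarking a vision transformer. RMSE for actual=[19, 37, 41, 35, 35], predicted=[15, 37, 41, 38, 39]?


MSE = 41/5 = 8.2
RMSE = √(41/5) = 2.8636

2.8636


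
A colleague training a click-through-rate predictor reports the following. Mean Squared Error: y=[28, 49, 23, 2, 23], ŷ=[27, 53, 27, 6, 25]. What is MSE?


Squared errors: (28-27)²=1, (49-53)²=16, (23-27)²=16, (2-6)²=16, (23-25)²=4
Sum = 53
MSE = 53/5 = 53/5

53/5


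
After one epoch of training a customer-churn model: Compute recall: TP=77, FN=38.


Recall = TP/(TP+FN)
= 77/(77+38)
= 77/115 = 66.96%

66.96%


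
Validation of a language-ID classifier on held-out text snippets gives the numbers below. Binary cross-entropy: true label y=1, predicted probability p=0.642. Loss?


BCE = -[y·ln(p) + (1-y)·ln(1-p)]
= -1·ln(0.642) - 0
= -ln(0.642) = 0.4432

0.4432


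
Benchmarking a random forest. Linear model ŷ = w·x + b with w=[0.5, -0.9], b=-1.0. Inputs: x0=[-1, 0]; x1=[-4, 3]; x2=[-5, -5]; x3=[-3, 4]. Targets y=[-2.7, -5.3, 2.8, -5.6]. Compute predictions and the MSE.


ŷ0 = (0.5)·(-1) + (-0.9)·(0) - 1.0 = -1.5
ŷ1 = (0.5)·(-4) + (-0.9)·(3) - 1.0 = -5.7
ŷ2 = (0.5)·(-5) + (-0.9)·(-5) - 1.0 = 1.0
ŷ3 = (0.5)·(-3) + (-0.9)·(4) - 1.0 = -6.1
errors² = [1.44, 0.16, 3.24, 0.25]
MSE = 5.0900/4 = 1.2725

1.2725


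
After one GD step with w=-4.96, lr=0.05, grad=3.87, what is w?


w_new = w - α·∇
= -4.96 - 0.05·3.87
= -4.96 - 0.1935
= -5.1535

-5.1535


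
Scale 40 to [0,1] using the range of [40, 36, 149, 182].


min=36, max=182
(40-36)/(182-36) = 4/146 = 0.0274

0.0274


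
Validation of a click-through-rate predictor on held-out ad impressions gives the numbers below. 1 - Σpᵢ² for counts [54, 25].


Probabilities: [54/79, 25/79] ≈ [0.6835, 0.3165]
Σpᵢ² = (2916 + 625)/79² = 3541/6241
Gini = 1 - Σpᵢ² = 1 - 3541/6241 = 0.4326

0.4326


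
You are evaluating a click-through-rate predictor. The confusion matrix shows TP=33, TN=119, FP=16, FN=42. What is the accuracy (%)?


Accuracy = (TP+TN)/(TP+TN+FP+FN)
= (33+119)/(210)
= 152/210 = 72.38%

72.38%


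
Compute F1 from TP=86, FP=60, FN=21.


Precision = 86/146 = 0.589
Recall = 86/107 = 0.8037
F1 = 2·P·R/(P+R) = 2·TP/(2·TP+FP+FN) = 172/(172+60+21) = 172/253 = 0.6798

0.6798


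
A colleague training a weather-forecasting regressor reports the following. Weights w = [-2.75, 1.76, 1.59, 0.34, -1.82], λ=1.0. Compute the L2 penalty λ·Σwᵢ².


‖w‖₂² = (-2.75)² + (1.76)² + (1.59)² + (0.34)² + (-1.82)²
     = 7.5625 + 3.0976 + 2.5281 + 0.1156 + 3.3124
     = 16.6162
λ·‖w‖₂² = 1.0·16.6162 = 16.6162

16.6162
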